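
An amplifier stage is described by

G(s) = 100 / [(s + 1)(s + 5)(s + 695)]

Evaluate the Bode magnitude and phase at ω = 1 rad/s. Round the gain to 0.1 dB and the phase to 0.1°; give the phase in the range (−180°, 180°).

-34.0 dB, -56.4°

At s = jω = j1:
pole (s+1): 1 + j1 → |·| = √(1²+1²) = √2 ≈ 1.4142, ∠ = arctan(1/1) ≈ 45.00°
pole (s+5): 5 + j1 → |·| = √(5²+1²) = √26 ≈ 5.099, ∠ = arctan(1/5) ≈ 11.31°
pole (s+695): 695 + j1 → |·| = √(695²+1²) = √483026 ≈ 695, ∠ = arctan(1/695) ≈ 0.08°
|G| = 100 / 5011.6 ≈ 0.019954
Gain = 20 log₁₀(0.019954) ≈ -34.00 dB
∠G = 0.00° − 56.39° = -56.39°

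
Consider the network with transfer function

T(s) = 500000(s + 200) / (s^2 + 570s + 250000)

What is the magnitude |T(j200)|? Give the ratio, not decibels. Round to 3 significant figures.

At s = jω = j200:
zero (s+200): 200 + j200 → |·| = √(200²+200²) = √80000 ≈ 282.84, ∠ = arctan(200/200) ≈ 45.00°
quadratic: (j200)² + 570·j200 + 250000 = 210000 + j114000 → |·| ≈ 2.3895e+05, ∠ ≈ 28.50°
|T| = 500000 · 282.84 / 2.3895e+05 ≈ 591.84

592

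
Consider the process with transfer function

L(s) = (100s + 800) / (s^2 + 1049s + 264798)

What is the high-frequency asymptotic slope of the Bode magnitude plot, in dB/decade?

Each pole contributes −20 dB/decade at high frequency; each zero contributes +20 dB/decade.
Net: 1 zero(s) − 2 pole(s) → -20 dB/decade.

-20 dB/decade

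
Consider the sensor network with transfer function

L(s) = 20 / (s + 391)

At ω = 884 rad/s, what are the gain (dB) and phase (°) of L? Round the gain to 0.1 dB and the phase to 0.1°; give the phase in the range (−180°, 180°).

-33.7 dB, -66.1°

At s = jω = j884:
pole (s+391): 391 + j884 → |·| = √(391²+884²) = √934337 ≈ 966.61, ∠ = arctan(884/391) ≈ 66.14°
|L| = 20 / 966.61 ≈ 0.020691
Gain = 20 log₁₀(0.020691) ≈ -33.68 dB
∠L = 0.00° − 66.14° = -66.14°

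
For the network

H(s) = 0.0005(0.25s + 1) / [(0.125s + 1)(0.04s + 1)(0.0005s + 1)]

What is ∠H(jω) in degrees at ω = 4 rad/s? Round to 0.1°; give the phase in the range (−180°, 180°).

9.2°

At ω = 4 rad/s:
zero (1 + j4·0.25) = 1 + j1 → |·| ≈ 1.4142, ∠ ≈ 45.00°
pole (1 + j4·0.125) = 1 + j0.5 → |·| ≈ 1.118, ∠ ≈ 26.57°
pole (1 + j4·0.04) = 1 + j0.16 → |·| ≈ 1.0127, ∠ ≈ 9.09°
pole (1 + j4·0.0005) = 1 + j0.002 → |·| ≈ 1, ∠ ≈ 0.11°
∠H = (45.00°) − (26.57° + 9.09° + 0.11°) = 9.23°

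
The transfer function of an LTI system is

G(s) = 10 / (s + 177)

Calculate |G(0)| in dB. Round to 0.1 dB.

-25.0 dB

G(0) = 10 / 177 ≈ 0.056497
20 log₁₀(0.056497) ≈ -24.96 dB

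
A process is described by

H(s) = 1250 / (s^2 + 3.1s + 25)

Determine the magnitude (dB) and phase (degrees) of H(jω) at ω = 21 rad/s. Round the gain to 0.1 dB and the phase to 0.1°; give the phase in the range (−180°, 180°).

At s = jω = j21:
quadratic: (j21)² + 3.1·j21 + 25 = -416 + j65.1 → |·| ≈ 421.06, ∠ ≈ 171.11°
|H| = 1250 / 421.06 ≈ 2.9687
Gain = 20 log₁₀(2.9687) ≈ 9.45 dB
∠H = 0.00° − 171.11° = -171.11°

9.5 dB, -171.1°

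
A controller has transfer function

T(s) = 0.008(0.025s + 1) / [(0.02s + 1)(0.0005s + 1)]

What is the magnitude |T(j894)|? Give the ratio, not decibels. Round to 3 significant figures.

0.00912

At ω = 894 rad/s:
zero (1 + j894·0.025) = 1 + j22.35 → |·| ≈ 22.372, ∠ ≈ 87.44°
pole (1 + j894·0.02) = 1 + j17.88 → |·| ≈ 17.908, ∠ ≈ 86.80°
pole (1 + j894·0.0005) = 1 + j0.447 → |·| ≈ 1.0954, ∠ ≈ 24.08°
|T| = 0.008 · 22.372 / (17.908 · 1.0954) ≈ 0.0091238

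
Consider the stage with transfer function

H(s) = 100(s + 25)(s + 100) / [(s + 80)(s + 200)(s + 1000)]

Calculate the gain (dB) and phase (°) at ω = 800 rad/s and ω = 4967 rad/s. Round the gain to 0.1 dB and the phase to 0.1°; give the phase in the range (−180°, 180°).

ω = 800: -22.4 dB, -27.8°; ω = 4967: -34.1 dB, -76.8°

At s = jω = j800:
zero (s+25): 25 + j800 → |·| = √(25²+800²) = √640625 ≈ 800.39, ∠ = arctan(800/25) ≈ 88.21°
zero (s+100): 100 + j800 → |·| = √(100²+800²) = √650000 ≈ 806.23, ∠ = arctan(800/100) ≈ 82.87°
pole (s+80): 80 + j800 → |·| = √(80²+800²) = √646400 ≈ 803.99, ∠ = arctan(800/80) ≈ 84.29°
pole (s+200): 200 + j800 → |·| = √(200²+800²) = √680000 ≈ 824.62, ∠ = arctan(800/200) ≈ 75.96°
pole (s+1000): 1000 + j800 → |·| = √(1000²+800²) = √1640000 ≈ 1280.6, ∠ = arctan(800/1000) ≈ 38.66°
|H| = 100 · 6.453e+05 / 8.4902e+08 ≈ 0.076005
Gain = 20 log₁₀(0.076005) ≈ -22.38 dB
∠H = 171.08° − 198.91° = -27.83°

At s = jω = j4967:
zero (s+25): 25 + j4967 → |·| = √(25²+4967²) = √24671714 ≈ 4967.1, ∠ = arctan(4967/25) ≈ 89.71°
zero (s+100): 100 + j4967 → |·| = √(100²+4967²) = √24681089 ≈ 4968, ∠ = arctan(4967/100) ≈ 88.85°
pole (s+80): 80 + j4967 → |·| = √(80²+4967²) = √24677489 ≈ 4967.6, ∠ = arctan(4967/80) ≈ 89.08°
pole (s+200): 200 + j4967 → |·| = √(200²+4967²) = √24711089 ≈ 4971, ∠ = arctan(4967/200) ≈ 87.69°
pole (s+1000): 1000 + j4967 → |·| = √(1000²+4967²) = √25671089 ≈ 5066.7, ∠ = arctan(4967/1000) ≈ 78.62°
|H| = 100 · 2.4677e+07 / 1.2512e+11 ≈ 0.019723
Gain = 20 log₁₀(0.019723) ≈ -34.10 dB
∠H = 178.56° − 255.39° = -76.83°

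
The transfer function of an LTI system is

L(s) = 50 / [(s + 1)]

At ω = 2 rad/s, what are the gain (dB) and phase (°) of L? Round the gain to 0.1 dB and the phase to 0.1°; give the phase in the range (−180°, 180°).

At ω = 2 rad/s:
pole (1 + j2·1) = 1 + j2 → |·| ≈ 2.2361, ∠ ≈ 63.43°
|L| = 50 · 1 / (2.2361) ≈ 22.36
Gain = 20 log₁₀(22.36) ≈ 26.99 dB
∠L = (0°) − (63.43°) = -63.43°

27.0 dB, -63.4°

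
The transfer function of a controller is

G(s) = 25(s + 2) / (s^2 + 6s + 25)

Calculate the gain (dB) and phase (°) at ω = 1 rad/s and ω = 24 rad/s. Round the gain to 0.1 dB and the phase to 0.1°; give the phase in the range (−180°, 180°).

ω = 1: 7.1 dB, 12.5°; ω = 24: 0.5 dB, -80.1°

At s = jω = j1:
zero (s+2): 2 + j1 → |·| = √(2²+1²) = √5 ≈ 2.2361, ∠ = arctan(1/2) ≈ 26.57°
quadratic: (j1)² + 6·j1 + 25 = 24 + j6 → |·| ≈ 24.739, ∠ ≈ 14.04°
|G| = 25 · 2.2361 / 24.739 ≈ 2.2597
Gain = 20 log₁₀(2.2597) ≈ 7.08 dB
∠G = 26.57° − 14.04° = 12.53°

At s = jω = j24:
zero (s+2): 2 + j24 → |·| = √(2²+24²) = √580 ≈ 24.083, ∠ = arctan(24/2) ≈ 85.24°
quadratic: (j24)² + 6·j24 + 25 = -551 + j144 → |·| ≈ 569.51, ∠ ≈ 165.35°
|G| = 25 · 24.083 / 569.51 ≈ 1.0572
Gain = 20 log₁₀(1.0572) ≈ 0.48 dB
∠G = 85.24° − 165.35° = -80.11°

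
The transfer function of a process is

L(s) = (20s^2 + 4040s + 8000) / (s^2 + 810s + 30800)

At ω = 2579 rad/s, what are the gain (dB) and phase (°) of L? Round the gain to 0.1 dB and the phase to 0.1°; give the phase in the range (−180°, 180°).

25.7 dB, 13.0°

Substitute s = j2579:
Numerator: 20(j2579)^2 + 4040(j2579) + 8000 = -133016820 + j10419160
Denominator: (j2579)^2 + 810(j2579) + 30800 = -6620441 + j2088990
|N| = √(133016820² + 10419160²) ≈ 1.3342e+08, ∠N ≈ 175.52°
|D| = √(6620441² + 2088990²) ≈ 6.9422e+06, ∠D ≈ 162.49°
|L| = 1.3342e+08 / 6.9422e+06 ≈ 19.219
Gain = 20 log₁₀(19.219) ≈ 25.67 dB
∠L = 175.52° − 162.49° = 13.03°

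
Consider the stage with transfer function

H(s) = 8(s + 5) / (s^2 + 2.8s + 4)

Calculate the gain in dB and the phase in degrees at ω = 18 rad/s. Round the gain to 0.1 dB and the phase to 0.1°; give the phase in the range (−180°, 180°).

At s = jω = j18:
zero (s+5): 5 + j18 → |·| = √(5²+18²) = √349 ≈ 18.682, ∠ = arctan(18/5) ≈ 74.48°
quadratic: (j18)² + 2.8·j18 + 4 = -320 + j50.4 → |·| ≈ 323.94, ∠ ≈ 171.05°
|H| = 8 · 18.682 / 323.94 ≈ 0.46137
Gain = 20 log₁₀(0.46137) ≈ -6.72 dB
∠H = 74.48° − 171.05° = -96.57°

-6.7 dB, -96.6°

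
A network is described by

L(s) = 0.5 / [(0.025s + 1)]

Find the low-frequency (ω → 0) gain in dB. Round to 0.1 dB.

-6.0 dB

L(0) = 0.5 · 1 / 1 = 0.5
20 log₁₀(0.5) ≈ -6.02 dB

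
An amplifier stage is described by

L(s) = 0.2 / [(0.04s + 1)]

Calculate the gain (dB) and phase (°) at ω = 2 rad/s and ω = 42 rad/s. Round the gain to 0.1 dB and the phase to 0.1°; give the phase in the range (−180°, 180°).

ω = 2: -14.0 dB, -4.6°; ω = 42: -19.8 dB, -59.2°

At ω = 2 rad/s:
pole (1 + j2·0.04) = 1 + j0.08 → |·| ≈ 1.0032, ∠ ≈ 4.57°
|L| = 0.2 · 1 / (1.0032) ≈ 0.19936
Gain = 20 log₁₀(0.19936) ≈ -14.01 dB
∠L = (0°) − (4.57°) = -4.57°

At ω = 42 rad/s:
pole (1 + j42·0.04) = 1 + j1.68 → |·| ≈ 1.9551, ∠ ≈ 59.24°
|L| = 0.2 · 1 / (1.9551) ≈ 0.1023
Gain = 20 log₁₀(0.1023) ≈ -19.80 dB
∠L = (0°) − (59.24°) = -59.24°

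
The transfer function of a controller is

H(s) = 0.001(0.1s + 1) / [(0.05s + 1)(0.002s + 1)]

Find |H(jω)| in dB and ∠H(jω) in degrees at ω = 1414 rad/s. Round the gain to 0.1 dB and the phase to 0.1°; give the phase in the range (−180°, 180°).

At ω = 1414 rad/s:
zero (1 + j1414·0.1) = 1 + j141.4 → |·| ≈ 141.4, ∠ ≈ 89.59°
pole (1 + j1414·0.05) = 1 + j70.7 → |·| ≈ 70.707, ∠ ≈ 89.19°
pole (1 + j1414·0.002) = 1 + j2.828 → |·| ≈ 2.9996, ∠ ≈ 70.53°
|H| = 0.001 · 141.4 / (70.707 · 2.9996) ≈ 0.00066669
Gain = 20 log₁₀(0.00066669) ≈ -63.52 dB
∠H = (89.59°) − (89.19° + 70.53°) = -70.13°

-63.5 dB, -70.1°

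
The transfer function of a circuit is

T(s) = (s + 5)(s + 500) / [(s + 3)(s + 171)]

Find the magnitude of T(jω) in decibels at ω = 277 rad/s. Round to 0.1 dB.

At s = jω = j277:
zero (s+5): 5 + j277 → |·| = √(5²+277²) = √76754 ≈ 277.05, ∠ = arctan(277/5) ≈ 88.97°
zero (s+500): 500 + j277 → |·| = √(500²+277²) = √326729 ≈ 571.6, ∠ = arctan(277/500) ≈ 28.99°
pole (s+3): 3 + j277 → |·| = √(3²+277²) = √76738 ≈ 277.02, ∠ = arctan(277/3) ≈ 89.38°
pole (s+171): 171 + j277 → |·| = √(171²+277²) = √105970 ≈ 325.53, ∠ = arctan(277/171) ≈ 58.31°
|T| = 1 · 1.5836e+05 / 90178 ≈ 1.7561
Gain = 20 log₁₀(1.7561) ≈ 4.89 dB

4.9 dB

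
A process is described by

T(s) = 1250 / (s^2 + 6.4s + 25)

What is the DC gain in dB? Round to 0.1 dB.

T(0) = 1250 / 25 = 50
20 log₁₀(50) ≈ 33.98 dB

34.0 dB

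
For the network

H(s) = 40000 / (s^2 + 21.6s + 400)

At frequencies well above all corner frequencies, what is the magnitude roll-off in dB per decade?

-40 dB/decade

Each pole contributes −20 dB/decade at high frequency; each zero contributes +20 dB/decade.
Net: 0 zero(s) − 2 pole(s) → -40 dB/decade.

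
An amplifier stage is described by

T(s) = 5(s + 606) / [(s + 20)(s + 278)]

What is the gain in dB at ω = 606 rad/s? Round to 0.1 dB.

At s = jω = j606:
zero (s+606): 606 + j606 → |·| = √(606²+606²) = √734472 ≈ 857.01, ∠ = arctan(606/606) ≈ 45.00°
pole (s+20): 20 + j606 → |·| = √(20²+606²) = √367636 ≈ 606.33, ∠ = arctan(606/20) ≈ 88.11°
pole (s+278): 278 + j606 → |·| = √(278²+606²) = √444520 ≈ 666.72, ∠ = arctan(606/278) ≈ 65.36°
|T| = 5 · 857.01 / 4.0425e+05 ≈ 0.0106
Gain = 20 log₁₀(0.0106) ≈ -39.49 dB

-39.5 dB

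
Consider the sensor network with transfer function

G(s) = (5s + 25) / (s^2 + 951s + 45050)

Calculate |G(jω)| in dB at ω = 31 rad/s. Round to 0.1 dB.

Substitute s = j31:
Numerator: 5(j31) + 25 = 25 + j155
Denominator: (j31)^2 + 951(j31) + 45050 = 44089 + j29481
|N| = √(25² + 155²) ≈ 157, ∠N ≈ 80.84°
|D| = √(44089² + 29481²) ≈ 53037, ∠D ≈ 33.77°
|G| = 157 / 53037 ≈ 0.0029602
Gain = 20 log₁₀(0.0029602) ≈ -50.57 dB

-50.6 dB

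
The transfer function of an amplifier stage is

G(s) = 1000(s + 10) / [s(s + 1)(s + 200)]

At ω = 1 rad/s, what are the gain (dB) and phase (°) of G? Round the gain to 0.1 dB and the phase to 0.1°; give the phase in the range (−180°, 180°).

At s = jω = j1:
zero (s+10): 10 + j1 → |·| = √(10²+1²) = √101 ≈ 10.05, ∠ = arctan(1/10) ≈ 5.71°
pole (s+1): 1 + j1 → |·| = √(1²+1²) = √2 ≈ 1.4142, ∠ = arctan(1/1) ≈ 45.00°
pole (s+200): 200 + j1 → |·| = √(200²+1²) = √40001 ≈ 200, ∠ = arctan(1/200) ≈ 0.29°
pole at origin: |s| = 1, ∠ = 90.00° (in denominator)
|G| = 1000 · 10.05 / 282.84 ≈ 35.532
Gain = 20 log₁₀(35.532) ≈ 31.01 dB
∠G = 5.71° − 135.29° = -129.58°

31.0 dB, -129.6°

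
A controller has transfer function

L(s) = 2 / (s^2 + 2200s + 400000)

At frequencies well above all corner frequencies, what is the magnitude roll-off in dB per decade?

Each pole contributes −20 dB/decade at high frequency; each zero contributes +20 dB/decade.
Net: 0 zero(s) − 2 pole(s) → -40 dB/decade.

-40 dB/decade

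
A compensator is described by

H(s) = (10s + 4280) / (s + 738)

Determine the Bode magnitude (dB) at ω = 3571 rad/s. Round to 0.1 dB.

Substitute s = j3571:
Numerator: 10(j3571) + 4280 = 4280 + j35710
Denominator: (j3571) + 738 = 738 + j3571
|N| = √(4280² + 35710²) ≈ 35966, ∠N ≈ 83.17°
|D| = √(738² + 3571²) ≈ 3646.5, ∠D ≈ 78.32°
|H| = 35966 / 3646.5 ≈ 9.8632
Gain = 20 log₁₀(9.8632) ≈ 19.88 dB

19.9 dB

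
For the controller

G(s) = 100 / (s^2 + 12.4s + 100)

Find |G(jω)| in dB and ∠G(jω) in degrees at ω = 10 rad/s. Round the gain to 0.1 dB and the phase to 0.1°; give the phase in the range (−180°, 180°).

At s = jω = j10:
quadratic: (j10)² + 12.4·j10 + 100 = 0 + j124 → |·| ≈ 124, ∠ ≈ 90.00°
|G| = 100 / 124 ≈ 0.80645
Gain = 20 log₁₀(0.80645) ≈ -1.87 dB
∠G = 0.00° − 90.00° = -90.00°

-1.9 dB, -90.0°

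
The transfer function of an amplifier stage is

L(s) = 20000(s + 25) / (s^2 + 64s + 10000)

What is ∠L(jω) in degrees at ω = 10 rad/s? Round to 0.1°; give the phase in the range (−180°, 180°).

At s = jω = j10:
zero (s+25): 25 + j10 → |·| = √(25²+10²) = √725 ≈ 26.926, ∠ = arctan(10/25) ≈ 21.80°
quadratic: (j10)² + 64·j10 + 10000 = 9900 + j640 → |·| ≈ 9920.7, ∠ ≈ 3.70°
∠L = 21.80° − 3.70° = 18.10°

18.1°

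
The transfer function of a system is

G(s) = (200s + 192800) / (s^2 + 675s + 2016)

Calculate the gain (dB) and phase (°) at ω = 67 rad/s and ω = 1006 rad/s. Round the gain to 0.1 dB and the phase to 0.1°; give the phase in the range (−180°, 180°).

Substitute s = j67:
Numerator: 200(j67) + 192800 = 192800 + j13400
Denominator: (j67)^2 + 675(j67) + 2016 = -2473 + j45225
|N| = √(192800² + 13400²) ≈ 1.9327e+05, ∠N ≈ 3.98°
|D| = √(2473² + 45225²) ≈ 45293, ∠D ≈ 93.13°
|G| = 1.9327e+05 / 45293 ≈ 4.2671
Gain = 20 log₁₀(4.2671) ≈ 12.60 dB
∠G = 3.98° − 93.13° = -89.15°

Substitute s = j1006:
Numerator: 200(j1006) + 192800 = 192800 + j201200
Denominator: (j1006)^2 + 675(j1006) + 2016 = -1010020 + j679050
|N| = √(192800² + 201200²) ≈ 2.7866e+05, ∠N ≈ 46.22°
|D| = √(1010020² + 679050²) ≈ 1.2171e+06, ∠D ≈ 146.09°
|G| = 2.7866e+05 / 1.2171e+06 ≈ 0.22895
Gain = 20 log₁₀(0.22895) ≈ -12.81 dB
∠G = 46.22° − 146.09° = -99.87°

ω = 67: 12.6 dB, -89.2°; ω = 1006: -12.8 dB, -99.9°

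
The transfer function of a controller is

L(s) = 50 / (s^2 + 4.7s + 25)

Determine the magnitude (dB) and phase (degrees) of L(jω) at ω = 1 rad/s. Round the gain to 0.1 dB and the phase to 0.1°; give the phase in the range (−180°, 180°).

At s = jω = j1:
quadratic: (j1)² + 4.7·j1 + 25 = 24 + j4.7 → |·| ≈ 24.456, ∠ ≈ 11.08°
|L| = 50 / 24.456 ≈ 2.0445
Gain = 20 log₁₀(2.0445) ≈ 6.21 dB
∠L = 0.00° − 11.08° = -11.08°

6.2 dB, -11.1°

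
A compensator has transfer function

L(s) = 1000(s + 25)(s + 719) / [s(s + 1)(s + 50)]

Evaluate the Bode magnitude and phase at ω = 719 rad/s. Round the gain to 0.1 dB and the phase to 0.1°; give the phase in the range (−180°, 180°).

At s = jω = j719:
zero (s+25): 25 + j719 → |·| = √(25²+719²) = √517586 ≈ 719.43, ∠ = arctan(719/25) ≈ 88.01°
zero (s+719): 719 + j719 → |·| = √(719²+719²) = √1033922 ≈ 1016.8, ∠ = arctan(719/719) ≈ 45.00°
pole (s+1): 1 + j719 → |·| = √(1²+719²) = √516962 ≈ 719, ∠ = arctan(719/1) ≈ 89.92°
pole (s+50): 50 + j719 → |·| = √(50²+719²) = √519461 ≈ 720.74, ∠ = arctan(719/50) ≈ 86.02°
pole at origin: |s| = 719, ∠ = 90.00° (in denominator)
|L| = 1000 · 7.3152e+05 / 3.7259e+08 ≈ 1.9633
Gain = 20 log₁₀(1.9633) ≈ 5.86 dB
∠L = 133.01° − 265.94° = -132.93°

5.9 dB, -132.9°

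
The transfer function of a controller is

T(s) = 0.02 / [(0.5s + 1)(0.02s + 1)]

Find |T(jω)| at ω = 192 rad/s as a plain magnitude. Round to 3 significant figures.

At ω = 192 rad/s:
pole (1 + j192·0.5) = 1 + j96 → |·| ≈ 96.005, ∠ ≈ 89.40°
pole (1 + j192·0.02) = 1 + j3.84 → |·| ≈ 3.9681, ∠ ≈ 75.40°
|T| = 0.02 · 1 / (96.005 · 3.9681) ≈ 5.2499e-05

5.25e-05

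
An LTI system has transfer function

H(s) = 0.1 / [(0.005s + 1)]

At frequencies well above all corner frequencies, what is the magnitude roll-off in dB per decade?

Each pole contributes −20 dB/decade at high frequency; each zero contributes +20 dB/decade.
Net: 0 zero(s) − 1 pole(s) → -20 dB/decade.

-20 dB/decade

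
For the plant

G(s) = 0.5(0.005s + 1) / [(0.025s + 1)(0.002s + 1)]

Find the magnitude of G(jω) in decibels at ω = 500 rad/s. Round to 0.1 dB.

-22.4 dB

At ω = 500 rad/s:
zero (1 + j500·0.005) = 1 + j2.5 → |·| ≈ 2.6926, ∠ ≈ 68.20°
pole (1 + j500·0.025) = 1 + j12.5 → |·| ≈ 12.54, ∠ ≈ 85.43°
pole (1 + j500·0.002) = 1 + j1 → |·| ≈ 1.4142, ∠ ≈ 45.00°
|G| = 0.5 · 2.6926 / (12.54 · 1.4142) ≈ 0.075916
Gain = 20 log₁₀(0.075916) ≈ -22.39 dB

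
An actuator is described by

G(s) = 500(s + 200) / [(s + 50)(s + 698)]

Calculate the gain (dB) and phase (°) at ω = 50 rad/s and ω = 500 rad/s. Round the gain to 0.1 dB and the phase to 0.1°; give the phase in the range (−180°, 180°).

ω = 50: 6.4 dB, -35.1°; ω = 500: -4.1 dB, -51.7°

At s = jω = j50:
zero (s+200): 200 + j50 → |·| = √(200²+50²) = √42500 ≈ 206.16, ∠ = arctan(50/200) ≈ 14.04°
pole (s+50): 50 + j50 → |·| = √(50²+50²) = √5000 ≈ 70.711, ∠ = arctan(50/50) ≈ 45.00°
pole (s+698): 698 + j50 → |·| = √(698²+50²) = √489704 ≈ 699.79, ∠ = arctan(50/698) ≈ 4.10°
|G| = 500 · 206.16 / 49483 ≈ 2.0831
Gain = 20 log₁₀(2.0831) ≈ 6.37 dB
∠G = 14.04° − 49.10° = -35.06°

At s = jω = j500:
zero (s+200): 200 + j500 → |·| = √(200²+500²) = √290000 ≈ 538.52, ∠ = arctan(500/200) ≈ 68.20°
pole (s+50): 50 + j500 → |·| = √(50²+500²) = √252500 ≈ 502.49, ∠ = arctan(500/50) ≈ 84.29°
pole (s+698): 698 + j500 → |·| = √(698²+500²) = √737204 ≈ 858.61, ∠ = arctan(500/698) ≈ 35.62°
|G| = 500 · 538.52 / 4.3144e+05 ≈ 0.6241
Gain = 20 log₁₀(0.6241) ≈ -4.09 dB
∠G = 68.20° − 119.91° = -51.71°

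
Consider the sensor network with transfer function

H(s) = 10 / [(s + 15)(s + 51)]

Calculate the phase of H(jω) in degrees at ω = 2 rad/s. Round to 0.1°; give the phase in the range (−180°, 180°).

At s = jω = j2:
pole (s+15): 15 + j2 → |·| = √(15²+2²) = √229 ≈ 15.133, ∠ = arctan(2/15) ≈ 7.59°
pole (s+51): 51 + j2 → |·| = √(51²+2²) = √2605 ≈ 51.039, ∠ = arctan(2/51) ≈ 2.25°
∠H = 0.00° − 9.84° = -9.84°

-9.8°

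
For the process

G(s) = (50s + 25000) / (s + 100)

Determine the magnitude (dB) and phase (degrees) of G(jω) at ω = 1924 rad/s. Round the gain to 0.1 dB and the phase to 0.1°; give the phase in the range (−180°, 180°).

Substitute s = j1924:
Numerator: 50(j1924) + 25000 = 25000 + j96200
Denominator: (j1924) + 100 = 100 + j1924
|N| = √(25000² + 96200²) ≈ 99395, ∠N ≈ 75.43°
|D| = √(100² + 1924²) ≈ 1926.6, ∠D ≈ 87.02°
|G| = 99395 / 1926.6 ≈ 51.591
Gain = 20 log₁₀(51.591) ≈ 34.25 dB
∠G = 75.43° − 87.02° = -11.59°

34.3 dB, -11.6°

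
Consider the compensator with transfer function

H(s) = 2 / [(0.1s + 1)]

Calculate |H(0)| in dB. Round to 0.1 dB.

6.0 dB

H(0) = 2 · 1 / 1 = 2
20 log₁₀(2) ≈ 6.02 dB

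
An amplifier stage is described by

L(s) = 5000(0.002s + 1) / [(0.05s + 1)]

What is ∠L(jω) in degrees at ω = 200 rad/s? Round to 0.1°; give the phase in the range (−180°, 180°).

At ω = 200 rad/s:
zero (1 + j200·0.002) = 1 + j0.4 → |·| ≈ 1.077, ∠ ≈ 21.80°
pole (1 + j200·0.05) = 1 + j10 → |·| ≈ 10.05, ∠ ≈ 84.29°
∠L = (21.80°) − (84.29°) = -62.49°

-62.5°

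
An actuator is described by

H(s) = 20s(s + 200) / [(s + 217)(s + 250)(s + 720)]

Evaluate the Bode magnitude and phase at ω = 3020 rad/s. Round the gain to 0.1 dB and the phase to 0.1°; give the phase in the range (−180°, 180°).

-43.9 dB, -71.5°

At s = jω = j3020:
zero (s+200): 200 + j3020 → |·| = √(200²+3020²) = √9160400 ≈ 3026.6, ∠ = arctan(3020/200) ≈ 86.21°
zero at origin: s = j3020 → |·| = 3020, ∠ = 90.00°
pole (s+217): 217 + j3020 → |·| = √(217²+3020²) = √9167489 ≈ 3027.8, ∠ = arctan(3020/217) ≈ 85.89°
pole (s+250): 250 + j3020 → |·| = √(250²+3020²) = √9182900 ≈ 3030.3, ∠ = arctan(3020/250) ≈ 85.27°
pole (s+720): 720 + j3020 → |·| = √(720²+3020²) = √9638800 ≈ 3104.6, ∠ = arctan(3020/720) ≈ 76.59°
|H| = 20 · 9.1403e+06 / 2.8485e+10 ≈ 0.0064176
Gain = 20 log₁₀(0.0064176) ≈ -43.85 dB
∠H = 176.21° − 247.75° = -71.54°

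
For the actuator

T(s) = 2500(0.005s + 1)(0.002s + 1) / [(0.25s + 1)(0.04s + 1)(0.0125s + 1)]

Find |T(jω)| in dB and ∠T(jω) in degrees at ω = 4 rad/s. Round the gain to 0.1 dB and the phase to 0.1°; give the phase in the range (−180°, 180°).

64.8 dB, -55.3°

At ω = 4 rad/s:
zero (1 + j4·0.005) = 1 + j0.02 → |·| ≈ 1.0002, ∠ ≈ 1.15°
zero (1 + j4·0.002) = 1 + j0.008 → |·| ≈ 1, ∠ ≈ 0.46°
pole (1 + j4·0.25) = 1 + j1 → |·| ≈ 1.4142, ∠ ≈ 45.00°
pole (1 + j4·0.04) = 1 + j0.16 → |·| ≈ 1.0127, ∠ ≈ 9.09°
pole (1 + j4·0.0125) = 1 + j0.05 → |·| ≈ 1.0012, ∠ ≈ 2.86°
|T| = 2500 · 1.0002 · 1 / (1.4142 · 1.0127 · 1.0012) ≈ 1743.9
Gain = 20 log₁₀(1743.9) ≈ 64.83 dB
∠T = (1.15° + 0.46°) − (45.00° + 9.09° + 2.86°) = -55.34°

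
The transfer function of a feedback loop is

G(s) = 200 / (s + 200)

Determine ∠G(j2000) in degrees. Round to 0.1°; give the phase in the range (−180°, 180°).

At s = jω = j2000:
pole (s+200): 200 + j2000 → |·| = √(200²+2000²) = √4040000 ≈ 2010, ∠ = arctan(2000/200) ≈ 84.29°
∠G = 0.00° − 84.29° = -84.29°

-84.3°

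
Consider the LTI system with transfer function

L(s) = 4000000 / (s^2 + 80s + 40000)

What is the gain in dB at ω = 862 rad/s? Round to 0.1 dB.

At s = jω = j862:
quadratic: (j862)² + 80·j862 + 40000 = -703044 + j68960 → |·| ≈ 7.0642e+05, ∠ ≈ 174.40°
|L| = 4000000 / 7.0642e+05 ≈ 5.6624
Gain = 20 log₁₀(5.6624) ≈ 15.06 dB

15.1 dB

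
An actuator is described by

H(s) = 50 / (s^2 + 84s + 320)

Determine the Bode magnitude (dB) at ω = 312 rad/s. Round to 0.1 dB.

Substitute s = j312:
Numerator: 50 = 50 + j0
Denominator: (j312)^2 + 84(j312) + 320 = -97024 + j26208
|N| = √(50² + 0²) ≈ 50, ∠N ≈ 0.00°
|D| = √(97024² + 26208²) ≈ 1.005e+05, ∠D ≈ 164.88°
|H| = 50 / 1.005e+05 ≈ 0.00049751
Gain = 20 log₁₀(0.00049751) ≈ -66.06 dB

-66.1 dB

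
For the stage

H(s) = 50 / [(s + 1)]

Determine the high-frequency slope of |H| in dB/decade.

-20 dB/decade

Each pole contributes −20 dB/decade at high frequency; each zero contributes +20 dB/decade.
Net: 0 zero(s) − 1 pole(s) → -20 dB/decade.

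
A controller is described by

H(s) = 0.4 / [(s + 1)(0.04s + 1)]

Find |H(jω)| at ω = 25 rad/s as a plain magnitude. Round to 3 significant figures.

0.0113

At ω = 25 rad/s:
pole (1 + j25·1) = 1 + j25 → |·| ≈ 25.02, ∠ ≈ 87.71°
pole (1 + j25·0.04) = 1 + j1 → |·| ≈ 1.4142, ∠ ≈ 45.00°
|H| = 0.4 · 1 / (25.02 · 1.4142) ≈ 0.011305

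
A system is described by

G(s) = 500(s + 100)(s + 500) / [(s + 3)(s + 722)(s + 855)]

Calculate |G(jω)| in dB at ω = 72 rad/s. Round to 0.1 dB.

-3.2 dB

At s = jω = j72:
zero (s+100): 100 + j72 → |·| = √(100²+72²) = √15184 ≈ 123.22, ∠ = arctan(72/100) ≈ 35.75°
zero (s+500): 500 + j72 → |·| = √(500²+72²) = √255184 ≈ 505.16, ∠ = arctan(72/500) ≈ 8.19°
pole (s+3): 3 + j72 → |·| = √(3²+72²) = √5193 ≈ 72.062, ∠ = arctan(72/3) ≈ 87.61°
pole (s+722): 722 + j72 → |·| = √(722²+72²) = √526468 ≈ 725.58, ∠ = arctan(72/722) ≈ 5.69°
pole (s+855): 855 + j72 → |·| = √(855²+72²) = √736209 ≈ 858.03, ∠ = arctan(72/855) ≈ 4.81°
|G| = 500 · 62246 / 4.4864e+07 ≈ 0.69372
Gain = 20 log₁₀(0.69372) ≈ -3.18 dB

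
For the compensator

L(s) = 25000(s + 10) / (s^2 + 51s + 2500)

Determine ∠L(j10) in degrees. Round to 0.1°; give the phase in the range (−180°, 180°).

At s = jω = j10:
zero (s+10): 10 + j10 → |·| = √(10²+10²) = √200 ≈ 14.142, ∠ = arctan(10/10) ≈ 45.00°
quadratic: (j10)² + 51·j10 + 2500 = 2400 + j510 → |·| ≈ 2453.6, ∠ ≈ 12.00°
∠L = 45.00° − 12.00° = 33.00°

33.0°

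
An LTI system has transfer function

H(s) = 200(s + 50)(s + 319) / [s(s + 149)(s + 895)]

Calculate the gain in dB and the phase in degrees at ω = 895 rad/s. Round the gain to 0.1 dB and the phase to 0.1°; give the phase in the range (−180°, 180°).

-15.6 dB, -58.4°

At s = jω = j895:
zero (s+50): 50 + j895 → |·| = √(50²+895²) = √803525 ≈ 896.4, ∠ = arctan(895/50) ≈ 86.80°
zero (s+319): 319 + j895 → |·| = √(319²+895²) = √902786 ≈ 950.15, ∠ = arctan(895/319) ≈ 70.38°
pole (s+149): 149 + j895 → |·| = √(149²+895²) = √823226 ≈ 907.32, ∠ = arctan(895/149) ≈ 80.55°
pole (s+895): 895 + j895 → |·| = √(895²+895²) = √1602050 ≈ 1265.7, ∠ = arctan(895/895) ≈ 45.00°
pole at origin: |s| = 895, ∠ = 90.00° (in denominator)
|H| = 200 · 8.5171e+05 / 1.0278e+09 ≈ 0.16573
Gain = 20 log₁₀(0.16573) ≈ -15.61 dB
∠H = 157.18° − 215.55° = -58.37°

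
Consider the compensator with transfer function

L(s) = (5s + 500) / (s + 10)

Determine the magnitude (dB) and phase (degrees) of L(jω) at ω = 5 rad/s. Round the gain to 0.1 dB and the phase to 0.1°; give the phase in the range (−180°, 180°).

Substitute s = j5:
Numerator: 5(j5) + 500 = 500 + j25
Denominator: (j5) + 10 = 10 + j5
|N| = √(500² + 25²) ≈ 500.62, ∠N ≈ 2.86°
|D| = √(10² + 5²) ≈ 11.18, ∠D ≈ 26.57°
|L| = 500.62 / 11.18 ≈ 44.778
Gain = 20 log₁₀(44.778) ≈ 33.02 dB
∠L = 2.86° − 26.57° = -23.71°

33.0 dB, -23.7°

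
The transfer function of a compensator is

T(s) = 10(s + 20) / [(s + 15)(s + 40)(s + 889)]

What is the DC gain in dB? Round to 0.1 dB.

-68.5 dB

T(0) = 10·20 / (15·40·889) ≈ 0.00037495
20 log₁₀(0.00037495) ≈ -68.52 dB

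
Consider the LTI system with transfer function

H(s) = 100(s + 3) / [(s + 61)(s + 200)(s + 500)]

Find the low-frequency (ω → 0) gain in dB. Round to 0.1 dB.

-86.2 dB

H(0) = 100·3 / (61·200·500) ≈ 4.918e-05
20 log₁₀(4.918e-05) ≈ -86.16 dB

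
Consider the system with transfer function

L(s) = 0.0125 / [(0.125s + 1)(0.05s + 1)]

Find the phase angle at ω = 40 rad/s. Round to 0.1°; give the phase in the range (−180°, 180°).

-142.1°

At ω = 40 rad/s:
pole (1 + j40·0.125) = 1 + j5 → |·| ≈ 5.099, ∠ ≈ 78.69°
pole (1 + j40·0.05) = 1 + j2 → |·| ≈ 2.2361, ∠ ≈ 63.43°
∠L = (0°) − (78.69° + 63.43°) = -142.12°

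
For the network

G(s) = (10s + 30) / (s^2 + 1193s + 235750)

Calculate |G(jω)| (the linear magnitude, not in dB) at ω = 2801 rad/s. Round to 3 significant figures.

Substitute s = j2801:
Numerator: 10(j2801) + 30 = 30 + j28010
Denominator: (j2801)^2 + 1193(j2801) + 235750 = -7609851 + j3341593
|N| = √(30² + 28010²) ≈ 28010, ∠N ≈ 89.94°
|D| = √(7609851² + 3341593²) ≈ 8.3112e+06, ∠D ≈ 156.29°
|G| = 28010 / 8.3112e+06 ≈ 0.0033702

0.00337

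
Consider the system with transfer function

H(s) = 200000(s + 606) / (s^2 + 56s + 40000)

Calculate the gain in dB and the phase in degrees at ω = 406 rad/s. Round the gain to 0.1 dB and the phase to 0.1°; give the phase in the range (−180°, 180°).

At s = jω = j406:
zero (s+606): 606 + j406 → |·| = √(606²+406²) = √532072 ≈ 729.43, ∠ = arctan(406/606) ≈ 33.82°
quadratic: (j406)² + 56·j406 + 40000 = -124836 + j22736 → |·| ≈ 1.2689e+05, ∠ ≈ 169.68°
|H| = 200000 · 729.43 / 1.2689e+05 ≈ 1149.7
Gain = 20 log₁₀(1149.7) ≈ 61.21 dB
∠H = 33.82° − 169.68° = -135.86°

61.2 dB, -135.9°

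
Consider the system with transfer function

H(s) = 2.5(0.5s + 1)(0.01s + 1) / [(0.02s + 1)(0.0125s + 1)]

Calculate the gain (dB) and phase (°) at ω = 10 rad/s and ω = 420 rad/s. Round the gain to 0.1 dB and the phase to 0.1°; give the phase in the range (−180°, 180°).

At ω = 10 rad/s:
zero (1 + j10·0.5) = 1 + j5 → |·| ≈ 5.099, ∠ ≈ 78.69°
zero (1 + j10·0.01) = 1 + j0.1 → |·| ≈ 1.005, ∠ ≈ 5.71°
pole (1 + j10·0.02) = 1 + j0.2 → |·| ≈ 1.0198, ∠ ≈ 11.31°
pole (1 + j10·0.0125) = 1 + j0.125 → |·| ≈ 1.0078, ∠ ≈ 7.13°
|H| = 2.5 · 5.099 · 1.005 / (1.0198 · 1.0078) ≈ 12.465
Gain = 20 log₁₀(12.465) ≈ 21.91 dB
∠H = (78.69° + 5.71°) − (11.31° + 7.13°) = 65.96°

At ω = 420 rad/s:
zero (1 + j420·0.5) = 1 + j210 → |·| ≈ 210, ∠ ≈ 89.73°
zero (1 + j420·0.01) = 1 + j4.2 → |·| ≈ 4.3174, ∠ ≈ 76.61°
pole (1 + j420·0.02) = 1 + j8.4 → |·| ≈ 8.4593, ∠ ≈ 83.21°
pole (1 + j420·0.0125) = 1 + j5.25 → |·| ≈ 5.3444, ∠ ≈ 79.22°
|H| = 2.5 · 210 · 4.3174 / (8.4593 · 5.3444) ≈ 50.136
Gain = 20 log₁₀(50.136) ≈ 34.00 dB
∠H = (89.73° + 76.61°) − (83.21° + 79.22°) = 3.91°

ω = 10: 21.9 dB, 66.0°; ω = 420: 34.0 dB, 3.9°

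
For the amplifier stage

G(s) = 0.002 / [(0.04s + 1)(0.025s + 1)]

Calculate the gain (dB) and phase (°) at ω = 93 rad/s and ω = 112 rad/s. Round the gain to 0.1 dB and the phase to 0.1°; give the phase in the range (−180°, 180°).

At ω = 93 rad/s:
pole (1 + j93·0.04) = 1 + j3.72 → |·| ≈ 3.8521, ∠ ≈ 74.95°
pole (1 + j93·0.025) = 1 + j2.325 → |·| ≈ 2.5309, ∠ ≈ 66.73°
|G| = 0.002 · 1 / (3.8521 · 2.5309) ≈ 0.00020514
Gain = 20 log₁₀(0.00020514) ≈ -73.76 dB
∠G = (0°) − (74.95° + 66.73°) = -141.68°

At ω = 112 rad/s:
pole (1 + j112·0.04) = 1 + j4.48 → |·| ≈ 4.5903, ∠ ≈ 77.42°
pole (1 + j112·0.025) = 1 + j2.8 → |·| ≈ 2.9732, ∠ ≈ 70.35°
|G| = 0.002 · 1 / (4.5903 · 2.9732) ≈ 0.00014654
Gain = 20 log₁₀(0.00014654) ≈ -76.68 dB
∠G = (0°) − (77.42° + 70.35°) = -147.77°

ω = 93: -73.8 dB, -141.7°; ω = 112: -76.7 dB, -147.8°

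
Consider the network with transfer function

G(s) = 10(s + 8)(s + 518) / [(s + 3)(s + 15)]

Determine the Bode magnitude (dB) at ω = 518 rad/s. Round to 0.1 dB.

23.0 dB

At s = jω = j518:
zero (s+8): 8 + j518 → |·| = √(8²+518²) = √268388 ≈ 518.06, ∠ = arctan(518/8) ≈ 89.12°
zero (s+518): 518 + j518 → |·| = √(518²+518²) = √536648 ≈ 732.56, ∠ = arctan(518/518) ≈ 45.00°
pole (s+3): 3 + j518 → |·| = √(3²+518²) = √268333 ≈ 518.01, ∠ = arctan(518/3) ≈ 89.67°
pole (s+15): 15 + j518 → |·| = √(15²+518²) = √268549 ≈ 518.22, ∠ = arctan(518/15) ≈ 88.34°
|G| = 10 · 3.7951e+05 / 2.6844e+05 ≈ 14.138
Gain = 20 log₁₀(14.138) ≈ 23.01 dB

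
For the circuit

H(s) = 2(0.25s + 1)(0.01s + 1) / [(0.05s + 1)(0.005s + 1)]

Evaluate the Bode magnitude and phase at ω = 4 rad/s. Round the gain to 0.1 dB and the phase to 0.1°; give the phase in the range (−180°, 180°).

At ω = 4 rad/s:
zero (1 + j4·0.25) = 1 + j1 → |·| ≈ 1.4142, ∠ ≈ 45.00°
zero (1 + j4·0.01) = 1 + j0.04 → |·| ≈ 1.0008, ∠ ≈ 2.29°
pole (1 + j4·0.05) = 1 + j0.2 → |·| ≈ 1.0198, ∠ ≈ 11.31°
pole (1 + j4·0.005) = 1 + j0.02 → |·| ≈ 1.0002, ∠ ≈ 1.15°
|H| = 2 · 1.4142 · 1.0008 / (1.0198 · 1.0002) ≈ 2.7751
Gain = 20 log₁₀(2.7751) ≈ 8.87 dB
∠H = (45.00° + 2.29°) − (11.31° + 1.15°) = 34.83°

8.9 dB, 34.8°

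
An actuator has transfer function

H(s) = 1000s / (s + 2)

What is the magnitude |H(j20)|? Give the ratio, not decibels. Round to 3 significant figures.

At s = jω = j20:
zero at origin: s = j20 → |·| = 20, ∠ = 90.00°
pole (s+2): 2 + j20 → |·| = √(2²+20²) = √404 ≈ 20.1, ∠ = arctan(20/2) ≈ 84.29°
|H| = 1000 · 20 / 20.1 ≈ 995.02

995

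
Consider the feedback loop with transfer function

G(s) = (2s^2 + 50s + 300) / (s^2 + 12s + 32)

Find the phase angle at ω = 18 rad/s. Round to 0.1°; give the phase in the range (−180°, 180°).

-32.4°

Substitute s = j18:
Numerator: 2(j18)^2 + 50(j18) + 300 = -348 + j900
Denominator: (j18)^2 + 12(j18) + 32 = -292 + j216
|N| = √(348² + 900²) ≈ 964.94, ∠N ≈ 111.14°
|D| = √(292² + 216²) ≈ 363.21, ∠D ≈ 143.51°
∠G = 111.14° − 143.51° = -32.37°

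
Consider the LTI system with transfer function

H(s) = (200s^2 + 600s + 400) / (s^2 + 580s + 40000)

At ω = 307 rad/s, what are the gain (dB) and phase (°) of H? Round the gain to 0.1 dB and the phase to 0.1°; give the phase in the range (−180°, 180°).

Substitute s = j307:
Numerator: 200(j307)^2 + 600(j307) + 400 = -18849400 + j184200
Denominator: (j307)^2 + 580(j307) + 40000 = -54249 + j178060
|N| = √(18849400² + 184200²) ≈ 1.885e+07, ∠N ≈ 179.44°
|D| = √(54249² + 178060²) ≈ 1.8614e+05, ∠D ≈ 106.94°
|H| = 1.885e+07 / 1.8614e+05 ≈ 101.27
Gain = 20 log₁₀(101.27) ≈ 40.11 dB
∠H = 179.44° − 106.94° = 72.50°

40.1 dB, 72.5°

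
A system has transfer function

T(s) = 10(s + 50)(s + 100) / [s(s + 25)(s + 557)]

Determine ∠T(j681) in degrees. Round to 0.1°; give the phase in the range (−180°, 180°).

-61.2°

At s = jω = j681:
zero (s+50): 50 + j681 → |·| = √(50²+681²) = √466261 ≈ 682.83, ∠ = arctan(681/50) ≈ 85.80°
zero (s+100): 100 + j681 → |·| = √(100²+681²) = √473761 ≈ 688.3, ∠ = arctan(681/100) ≈ 81.65°
pole (s+25): 25 + j681 → |·| = √(25²+681²) = √464386 ≈ 681.46, ∠ = arctan(681/25) ≈ 87.90°
pole (s+557): 557 + j681 → |·| = √(557²+681²) = √774010 ≈ 879.78, ∠ = arctan(681/557) ≈ 50.72°
pole at origin: |s| = 681, ∠ = 90.00° (in denominator)
∠T = 167.45° − 228.62° = -61.17°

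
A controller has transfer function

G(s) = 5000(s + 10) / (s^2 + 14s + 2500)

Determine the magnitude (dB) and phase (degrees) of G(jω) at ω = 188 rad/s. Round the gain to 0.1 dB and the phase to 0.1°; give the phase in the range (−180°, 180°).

At s = jω = j188:
zero (s+10): 10 + j188 → |·| = √(10²+188²) = √35444 ≈ 188.27, ∠ = arctan(188/10) ≈ 86.96°
quadratic: (j188)² + 14·j188 + 2500 = -32844 + j2632 → |·| ≈ 32949, ∠ ≈ 175.42°
|G| = 5000 · 188.27 / 32949 ≈ 28.57
Gain = 20 log₁₀(28.57) ≈ 29.12 dB
∠G = 86.96° − 175.42° = -88.46°

29.1 dB, -88.5°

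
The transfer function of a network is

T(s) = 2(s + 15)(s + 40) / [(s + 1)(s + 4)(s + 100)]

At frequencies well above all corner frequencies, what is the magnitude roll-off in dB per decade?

-20 dB/decade

Each pole contributes −20 dB/decade at high frequency; each zero contributes +20 dB/decade.
Net: 2 zero(s) − 3 pole(s) → -20 dB/decade.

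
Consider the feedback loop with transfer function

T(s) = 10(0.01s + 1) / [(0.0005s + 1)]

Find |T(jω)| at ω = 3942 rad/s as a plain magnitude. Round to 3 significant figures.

At ω = 3942 rad/s:
zero (1 + j3942·0.01) = 1 + j39.42 → |·| ≈ 39.433, ∠ ≈ 88.55°
pole (1 + j3942·0.0005) = 1 + j1.971 → |·| ≈ 2.2102, ∠ ≈ 63.10°
|T| = 10 · 39.433 / (2.2102) ≈ 178.41

178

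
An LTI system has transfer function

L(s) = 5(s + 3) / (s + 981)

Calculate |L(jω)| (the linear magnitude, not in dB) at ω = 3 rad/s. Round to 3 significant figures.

0.0216

At s = jω = j3:
zero (s+3): 3 + j3 → |·| = √(3²+3²) = √18 ≈ 4.2426, ∠ = arctan(3/3) ≈ 45.00°
pole (s+981): 981 + j3 → |·| = √(981²+3²) = √962370 ≈ 981, ∠ = arctan(3/981) ≈ 0.18°
|L| = 5 · 4.2426 / 981 ≈ 0.021624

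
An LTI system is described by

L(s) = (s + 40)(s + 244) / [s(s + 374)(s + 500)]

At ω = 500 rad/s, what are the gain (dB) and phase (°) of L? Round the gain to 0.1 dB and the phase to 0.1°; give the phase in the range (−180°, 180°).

At s = jω = j500:
zero (s+40): 40 + j500 → |·| = √(40²+500²) = √251600 ≈ 501.6, ∠ = arctan(500/40) ≈ 85.43°
zero (s+244): 244 + j500 → |·| = √(244²+500²) = √309536 ≈ 556.36, ∠ = arctan(500/244) ≈ 63.99°
pole (s+374): 374 + j500 → |·| = √(374²+500²) = √389876 ≈ 624.4, ∠ = arctan(500/374) ≈ 53.20°
pole (s+500): 500 + j500 → |·| = √(500²+500²) = √500000 ≈ 707.11, ∠ = arctan(500/500) ≈ 45.00°
pole at origin: |s| = 500, ∠ = 90.00° (in denominator)
|L| = 1 · 2.7907e+05 / 2.2076e+08 ≈ 0.0012641
Gain = 20 log₁₀(0.0012641) ≈ -57.96 dB
∠L = 149.42° − 188.20° = -38.78°

-58.0 dB, -38.8°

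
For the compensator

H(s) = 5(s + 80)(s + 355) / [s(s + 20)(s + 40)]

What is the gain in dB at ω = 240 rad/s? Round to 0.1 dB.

-28.3 dB

At s = jω = j240:
zero (s+80): 80 + j240 → |·| = √(80²+240²) = √64000 ≈ 252.98, ∠ = arctan(240/80) ≈ 71.57°
zero (s+355): 355 + j240 → |·| = √(355²+240²) = √183625 ≈ 428.51, ∠ = arctan(240/355) ≈ 34.06°
pole (s+20): 20 + j240 → |·| = √(20²+240²) = √58000 ≈ 240.83, ∠ = arctan(240/20) ≈ 85.24°
pole (s+40): 40 + j240 → |·| = √(40²+240²) = √59200 ≈ 243.31, ∠ = arctan(240/40) ≈ 80.54°
pole at origin: |s| = 240, ∠ = 90.00° (in denominator)
|H| = 5 · 1.084e+05 / 1.4063e+07 ≈ 0.038541
Gain = 20 log₁₀(0.038541) ≈ -28.28 dB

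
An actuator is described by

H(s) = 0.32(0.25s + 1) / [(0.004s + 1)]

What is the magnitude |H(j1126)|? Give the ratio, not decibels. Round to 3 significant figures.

At ω = 1126 rad/s:
zero (1 + j1126·0.25) = 1 + j281.5 → |·| ≈ 281.5, ∠ ≈ 89.80°
pole (1 + j1126·0.004) = 1 + j4.504 → |·| ≈ 4.6137, ∠ ≈ 77.48°
|H| = 0.32 · 281.5 / (4.6137) ≈ 19.524

19.5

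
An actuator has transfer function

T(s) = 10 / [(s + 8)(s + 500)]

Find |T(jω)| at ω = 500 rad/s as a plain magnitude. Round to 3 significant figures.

2.83e-05

At s = jω = j500:
pole (s+8): 8 + j500 → |·| = √(8²+500²) = √250064 ≈ 500.06, ∠ = arctan(500/8) ≈ 89.08°
pole (s+500): 500 + j500 → |·| = √(500²+500²) = √500000 ≈ 707.11, ∠ = arctan(500/500) ≈ 45.00°
|T| = 10 / 3.536e+05 ≈ 2.8281e-05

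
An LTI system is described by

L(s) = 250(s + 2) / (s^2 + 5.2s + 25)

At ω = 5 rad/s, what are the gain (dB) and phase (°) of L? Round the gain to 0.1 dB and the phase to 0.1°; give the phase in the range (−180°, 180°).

At s = jω = j5:
zero (s+2): 2 + j5 → |·| = √(2²+5²) = √29 ≈ 5.3852, ∠ = arctan(5/2) ≈ 68.20°
quadratic: (j5)² + 5.2·j5 + 25 = 0 + j26 → |·| ≈ 26, ∠ ≈ 90.00°
|L| = 250 · 5.3852 / 26 ≈ 51.781
Gain = 20 log₁₀(51.781) ≈ 34.28 dB
∠L = 68.20° − 90.00° = -21.80°

34.3 dB, -21.8°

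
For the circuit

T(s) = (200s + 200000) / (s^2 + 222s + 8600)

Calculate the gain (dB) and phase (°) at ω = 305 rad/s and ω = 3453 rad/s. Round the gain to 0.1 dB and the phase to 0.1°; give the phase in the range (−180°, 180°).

Substitute s = j305:
Numerator: 200(j305) + 200000 = 200000 + j61000
Denominator: (j305)^2 + 222(j305) + 8600 = -84425 + j67710
|N| = √(200000² + 61000²) ≈ 2.091e+05, ∠N ≈ 16.96°
|D| = √(84425² + 67710²) ≈ 1.0822e+05, ∠D ≈ 141.27°
|T| = 2.091e+05 / 1.0822e+05 ≈ 1.9322
Gain = 20 log₁₀(1.9322) ≈ 5.72 dB
∠T = 16.96° − 141.27° = -124.31°

Substitute s = j3453:
Numerator: 200(j3453) + 200000 = 200000 + j690600
Denominator: (j3453)^2 + 222(j3453) + 8600 = -11914609 + j766566
|N| = √(200000² + 690600²) ≈ 7.1898e+05, ∠N ≈ 73.85°
|D| = √(11914609² + 766566²) ≈ 1.1939e+07, ∠D ≈ 176.32°
|T| = 7.1898e+05 / 1.1939e+07 ≈ 0.060221
Gain = 20 log₁₀(0.060221) ≈ -24.41 dB
∠T = 73.85° − 176.32° = -102.47°

ω = 305: 5.7 dB, -124.3°; ω = 3453: -24.4 dB, -102.5°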